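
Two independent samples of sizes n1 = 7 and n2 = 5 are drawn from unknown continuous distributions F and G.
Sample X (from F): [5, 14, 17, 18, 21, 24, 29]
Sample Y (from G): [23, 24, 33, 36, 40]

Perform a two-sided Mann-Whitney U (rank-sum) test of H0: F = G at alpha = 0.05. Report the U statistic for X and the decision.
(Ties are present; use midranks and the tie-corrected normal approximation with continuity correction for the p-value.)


Step 1: Combine and sort all 12 observations; assign midranks.
sorted (value, group): (5,X), (14,X), (17,X), (18,X), (21,X), (23,Y), (24,X), (24,Y), (29,X), (33,Y), (36,Y), (40,Y)
ranks: 5->1, 14->2, 17->3, 18->4, 21->5, 23->6, 24->7.5, 24->7.5, 29->9, 33->10, 36->11, 40->12
Step 2: Rank sum for X: R1 = 1 + 2 + 3 + 4 + 5 + 7.5 + 9 = 31.5.
Step 3: U_X = R1 - n1(n1+1)/2 = 31.5 - 7*8/2 = 31.5 - 28 = 3.5.
       U_Y = n1*n2 - U_X = 35 - 3.5 = 31.5.
Step 4: Ties are present, so use the tie-corrected normal approximation (with continuity correction) for the p-value.
Step 5: p-value = 0.028075; compare to alpha = 0.05. reject H0.

U_X = 3.5, p = 0.028075, reject H0 at alpha = 0.05.


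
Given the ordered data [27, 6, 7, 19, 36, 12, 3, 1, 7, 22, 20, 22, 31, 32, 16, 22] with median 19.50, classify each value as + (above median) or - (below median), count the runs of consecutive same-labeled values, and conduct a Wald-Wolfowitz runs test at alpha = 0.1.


Step 1: Compute median = 19.50; label A = above, B = below.
Labels in order: ABBBABBBBAAAAABA  (n_A = 8, n_B = 8)
Step 2: Count runs R = 7.
Step 3: Under H0 (random ordering), E[R] = 2*n_A*n_B/(n_A+n_B) + 1 = 2*8*8/16 + 1 = 9.0000.
        Var[R] = 2*n_A*n_B*(2*n_A*n_B - n_A - n_B) / ((n_A+n_B)^2 * (n_A+n_B-1)) = 14336/3840 = 3.7333.
        SD[R] = 1.9322.
Step 4: Continuity-corrected z = (R + 0.5 - E[R]) / SD[R] = (7 + 0.5 - 9.0000) / 1.9322 = -0.7763.
Step 5: Two-sided p-value via normal approximation = 2*(1 - Phi(|z|)) = 0.437558.
Step 6: alpha = 0.1. fail to reject H0.

R = 7, z = -0.7763, p = 0.437558, fail to reject H0.


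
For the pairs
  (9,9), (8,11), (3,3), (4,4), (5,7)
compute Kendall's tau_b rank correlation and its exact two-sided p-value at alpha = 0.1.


Step 1: Enumerate the 10 unordered pairs (i,j) with i<j and classify each by sign(x_j-x_i) * sign(y_j-y_i).
  (1,2):dx=-1,dy=+2->D; (1,3):dx=-6,dy=-6->C; (1,4):dx=-5,dy=-5->C; (1,5):dx=-4,dy=-2->C
  (2,3):dx=-5,dy=-8->C; (2,4):dx=-4,dy=-7->C; (2,5):dx=-3,dy=-4->C; (3,4):dx=+1,dy=+1->C
  (3,5):dx=+2,dy=+4->C; (4,5):dx=+1,dy=+3->C
Step 2: C = 9, D = 1, total pairs = 10.
Step 3: tau = (C - D)/(n(n-1)/2) = (9 - 1)/10 = 0.800000.
Step 4: Exact two-sided p-value (enumerate n! = 120 permutations of y under H0): p = 0.083333.
Step 5: alpha = 0.1. reject H0.

tau_b = 0.8000 (C=9, D=1), p = 0.083333, reject H0.


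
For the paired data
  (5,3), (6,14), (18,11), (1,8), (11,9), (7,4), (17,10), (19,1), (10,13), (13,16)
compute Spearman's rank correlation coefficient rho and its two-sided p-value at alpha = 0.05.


Step 1: Rank x and y separately (midranks; no ties here).
rank(x): 5->2, 6->3, 18->9, 1->1, 11->6, 7->4, 17->8, 19->10, 10->5, 13->7
rank(y): 3->2, 14->9, 11->7, 8->4, 9->5, 4->3, 10->6, 1->1, 13->8, 16->10
Step 2: d_i = R_x(i) - R_y(i); compute d_i^2.
  (2-2)^2=0, (3-9)^2=36, (9-7)^2=4, (1-4)^2=9, (6-5)^2=1, (4-3)^2=1, (8-6)^2=4, (10-1)^2=81, (5-8)^2=9, (7-10)^2=9
sum(d^2) = 154.
Step 3: rho = 1 - 6*154 / (10*(10^2 - 1)) = 1 - 924/990 = 0.066667.
Step 4: Under H0, t = rho * sqrt((n-2)/(1-rho^2)) = 0.1890 ~ t(8).
Step 5: Two-sided p-value from the t-distribution with 8 df = 0.854813.
Step 6: alpha = 0.05. fail to reject H0.

rho = 0.0667, p = 0.854813, fail to reject H0 at alpha = 0.05.


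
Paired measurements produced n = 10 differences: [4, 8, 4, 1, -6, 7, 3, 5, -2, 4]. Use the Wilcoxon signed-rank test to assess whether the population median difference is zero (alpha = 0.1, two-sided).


Step 1: Drop any zero differences (none here) and take |d_i|.
|d| = [4, 8, 4, 1, 6, 7, 3, 5, 2, 4]
Step 2: Midrank |d_i| (ties get averaged ranks).
ranks: |4|->5, |8|->10, |4|->5, |1|->1, |6|->8, |7|->9, |3|->3, |5|->7, |2|->2, |4|->5
Step 3: Attach original signs; sum ranks with positive sign and with negative sign.
W+ = 5 + 10 + 5 + 1 + 9 + 3 + 7 + 5 = 45
W- = 8 + 2 = 10
(Check: W+ + W- = 55 should equal n(n+1)/2 = 55.)
Step 4: Test statistic W = min(W+, W-) = 10.
Step 5: Ties in |d|, so use the tie-corrected normal approximation.
        E[W] = n(n+1)/4 = 10*11/4 = 27.5.
        Tie groups: |d|=4 (t=3); sum(t^3 - t) = 24.
        Var[W] = n(n+1)(2n+1)/24 - sum(t^3-t)/48 = 2310/24 - 24/48 = 95.75.
        z = (W - E[W]) / sqrt(Var[W]) = (10 - 27.5) / 9.7852 = -1.7884.
        Two-sided p = 2*Phi(z) = 0.073709.
Step 6: alpha = 0.1. reject H0.

W+ = 45, W- = 10, W = min = 10, p = 0.073709, reject H0.


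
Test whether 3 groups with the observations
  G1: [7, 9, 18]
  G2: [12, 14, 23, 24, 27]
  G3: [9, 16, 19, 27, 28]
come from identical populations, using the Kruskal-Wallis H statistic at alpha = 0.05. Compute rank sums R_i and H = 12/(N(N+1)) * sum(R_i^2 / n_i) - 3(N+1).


Step 1: Combine all N = 13 observations and assign midranks.
sorted (value, group, rank): (7,G1,1), (9,G1,2.5), (9,G3,2.5), (12,G2,4), (14,G2,5), (16,G3,6), (18,G1,7), (19,G3,8), (23,G2,9), (24,G2,10), (27,G2,11.5), (27,G3,11.5), (28,G3,13)
Step 2: Sum ranks within each group.
R_1 = 10.5 (n_1 = 3)
R_2 = 39.5 (n_2 = 5)
R_3 = 41 (n_3 = 5)
Step 3: H = 12/(N(N+1)) * sum(R_i^2/n_i) - 3(N+1)
     = 12/(13*14) * (10.5^2/3 + 39.5^2/5 + 41^2/5) - 3*14
     = 0.065934 * 685 - 42
     = 3.164835.
Step 4: Ties present; correction factor C = 1 - 12/(13^3 - 13) = 0.994505. Corrected H = 3.164835 / 0.994505 = 3.182320.
Step 5: Under H0, H ~ chi^2(2); p-value = 0.203689.
Step 6: alpha = 0.05. fail to reject H0.

H = 3.1823, df = 2, p = 0.203689, fail to reject H0.


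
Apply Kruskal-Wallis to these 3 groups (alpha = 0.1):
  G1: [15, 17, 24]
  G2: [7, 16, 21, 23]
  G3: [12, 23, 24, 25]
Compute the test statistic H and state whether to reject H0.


Step 1: Combine all N = 11 observations and assign midranks.
sorted (value, group, rank): (7,G2,1), (12,G3,2), (15,G1,3), (16,G2,4), (17,G1,5), (21,G2,6), (23,G2,7.5), (23,G3,7.5), (24,G1,9.5), (24,G3,9.5), (25,G3,11)
Step 2: Sum ranks within each group.
R_1 = 17.5 (n_1 = 3)
R_2 = 18.5 (n_2 = 4)
R_3 = 30 (n_3 = 4)
Step 3: H = 12/(N(N+1)) * sum(R_i^2/n_i) - 3(N+1)
     = 12/(11*12) * (17.5^2/3 + 18.5^2/4 + 30^2/4) - 3*12
     = 0.090909 * 412.646 - 36
     = 1.513258.
Step 4: Ties present; correction factor C = 1 - 12/(11^3 - 11) = 0.990909. Corrected H = 1.513258 / 0.990909 = 1.527141.
Step 5: Under H0, H ~ chi^2(2); p-value = 0.466000.
Step 6: alpha = 0.1. fail to reject H0.

H = 1.5271, df = 2, p = 0.466000, fail to reject H0.


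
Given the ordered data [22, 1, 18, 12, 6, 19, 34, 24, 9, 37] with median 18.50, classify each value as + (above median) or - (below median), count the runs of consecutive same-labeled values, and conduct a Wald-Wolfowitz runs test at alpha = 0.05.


Step 1: Compute median = 18.50; label A = above, B = below.
Labels in order: ABBBBAAABA  (n_A = 5, n_B = 5)
Step 2: Count runs R = 5.
Step 3: Under H0 (random ordering), E[R] = 2*n_A*n_B/(n_A+n_B) + 1 = 2*5*5/10 + 1 = 6.0000.
        Var[R] = 2*n_A*n_B*(2*n_A*n_B - n_A - n_B) / ((n_A+n_B)^2 * (n_A+n_B-1)) = 2000/900 = 2.2222.
        SD[R] = 1.4907.
Step 4: Continuity-corrected z = (R + 0.5 - E[R]) / SD[R] = (5 + 0.5 - 6.0000) / 1.4907 = -0.3354.
Step 5: Two-sided p-value via normal approximation = 2*(1 - Phi(|z|)) = 0.737316.
Step 6: alpha = 0.05. fail to reject H0.

R = 5, z = -0.3354, p = 0.737316, fail to reject H0.


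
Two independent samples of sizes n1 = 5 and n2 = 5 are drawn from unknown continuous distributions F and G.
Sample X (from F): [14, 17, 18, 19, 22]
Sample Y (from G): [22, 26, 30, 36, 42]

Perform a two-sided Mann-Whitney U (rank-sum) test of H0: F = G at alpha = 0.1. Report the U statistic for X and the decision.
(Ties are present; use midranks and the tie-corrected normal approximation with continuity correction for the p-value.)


Step 1: Combine and sort all 10 observations; assign midranks.
sorted (value, group): (14,X), (17,X), (18,X), (19,X), (22,X), (22,Y), (26,Y), (30,Y), (36,Y), (42,Y)
ranks: 14->1, 17->2, 18->3, 19->4, 22->5.5, 22->5.5, 26->7, 30->8, 36->9, 42->10
Step 2: Rank sum for X: R1 = 1 + 2 + 3 + 4 + 5.5 = 15.5.
Step 3: U_X = R1 - n1(n1+1)/2 = 15.5 - 5*6/2 = 15.5 - 15 = 0.5.
       U_Y = n1*n2 - U_X = 25 - 0.5 = 24.5.
Step 4: Ties are present, so use the tie-corrected normal approximation (with continuity correction) for the p-value.
Step 5: p-value = 0.015971; compare to alpha = 0.1. reject H0.

U_X = 0.5, p = 0.015971, reject H0 at alpha = 0.1.


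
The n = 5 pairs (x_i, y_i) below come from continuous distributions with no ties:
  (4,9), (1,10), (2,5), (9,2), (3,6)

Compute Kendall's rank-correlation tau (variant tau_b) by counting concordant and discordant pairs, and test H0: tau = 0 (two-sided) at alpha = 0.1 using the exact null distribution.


Step 1: Enumerate the 10 unordered pairs (i,j) with i<j and classify each by sign(x_j-x_i) * sign(y_j-y_i).
  (1,2):dx=-3,dy=+1->D; (1,3):dx=-2,dy=-4->C; (1,4):dx=+5,dy=-7->D; (1,5):dx=-1,dy=-3->C
  (2,3):dx=+1,dy=-5->D; (2,4):dx=+8,dy=-8->D; (2,5):dx=+2,dy=-4->D; (3,4):dx=+7,dy=-3->D
  (3,5):dx=+1,dy=+1->C; (4,5):dx=-6,dy=+4->D
Step 2: C = 3, D = 7, total pairs = 10.
Step 3: tau = (C - D)/(n(n-1)/2) = (3 - 7)/10 = -0.400000.
Step 4: Exact two-sided p-value (enumerate n! = 120 permutations of y under H0): p = 0.483333.
Step 5: alpha = 0.1. fail to reject H0.

tau_b = -0.4000 (C=3, D=7), p = 0.483333, fail to reject H0.


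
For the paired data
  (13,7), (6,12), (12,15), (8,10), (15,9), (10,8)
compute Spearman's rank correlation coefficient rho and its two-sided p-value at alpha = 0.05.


Step 1: Rank x and y separately (midranks; no ties here).
rank(x): 13->5, 6->1, 12->4, 8->2, 15->6, 10->3
rank(y): 7->1, 12->5, 15->6, 10->4, 9->3, 8->2
Step 2: d_i = R_x(i) - R_y(i); compute d_i^2.
  (5-1)^2=16, (1-5)^2=16, (4-6)^2=4, (2-4)^2=4, (6-3)^2=9, (3-2)^2=1
sum(d^2) = 50.
Step 3: rho = 1 - 6*50 / (6*(6^2 - 1)) = 1 - 300/210 = -0.428571.
Step 4: Under H0, t = rho * sqrt((n-2)/(1-rho^2)) = -0.9487 ~ t(4).
Step 5: Two-sided p-value from the t-distribution with 4 df = 0.396501.
Step 6: alpha = 0.05. fail to reject H0.

rho = -0.4286, p = 0.396501, fail to reject H0 at alpha = 0.05.


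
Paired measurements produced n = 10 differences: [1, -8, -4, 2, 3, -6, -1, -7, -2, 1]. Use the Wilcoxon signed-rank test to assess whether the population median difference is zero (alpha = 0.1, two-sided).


Step 1: Drop any zero differences (none here) and take |d_i|.
|d| = [1, 8, 4, 2, 3, 6, 1, 7, 2, 1]
Step 2: Midrank |d_i| (ties get averaged ranks).
ranks: |1|->2, |8|->10, |4|->7, |2|->4.5, |3|->6, |6|->8, |1|->2, |7|->9, |2|->4.5, |1|->2
Step 3: Attach original signs; sum ranks with positive sign and with negative sign.
W+ = 2 + 4.5 + 6 + 2 = 14.5
W- = 10 + 7 + 8 + 2 + 9 + 4.5 = 40.5
(Check: W+ + W- = 55 should equal n(n+1)/2 = 55.)
Step 4: Test statistic W = min(W+, W-) = 14.5.
Step 5: Ties in |d|, so use the tie-corrected normal approximation.
        E[W] = n(n+1)/4 = 10*11/4 = 27.5.
        Tie groups: |d|=1 (t=3), |d|=2 (t=2); sum(t^3 - t) = 30.
        Var[W] = n(n+1)(2n+1)/24 - sum(t^3-t)/48 = 2310/24 - 30/48 = 95.625.
        z = (W - E[W]) / sqrt(Var[W]) = (14.5 - 27.5) / 9.7788 = -1.3294.
        Two-sided p = 2*Phi(z) = 0.183714.
Step 6: alpha = 0.1. fail to reject H0.

W+ = 14.5, W- = 40.5, W = min = 14.5, p = 0.183714, fail to reject H0.


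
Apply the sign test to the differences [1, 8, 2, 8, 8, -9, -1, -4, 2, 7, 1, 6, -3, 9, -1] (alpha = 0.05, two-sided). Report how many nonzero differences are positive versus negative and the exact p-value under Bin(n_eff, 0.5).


Step 1: Discard zero differences. Original n = 15; n_eff = number of nonzero differences = 15.
Nonzero differences (with sign): +1, +8, +2, +8, +8, -9, -1, -4, +2, +7, +1, +6, -3, +9, -1
Step 2: Count signs: positive = 10, negative = 5.
Step 3: Under H0: P(positive) = 0.5, so the number of positives S ~ Bin(15, 0.5).
Step 4: Two-sided exact p-value = sum of Bin(15,0.5) probabilities at or below the observed probability = 0.301758.
Step 5: alpha = 0.05. fail to reject H0.

n_eff = 15, pos = 10, neg = 5, p = 0.301758, fail to reject H0.


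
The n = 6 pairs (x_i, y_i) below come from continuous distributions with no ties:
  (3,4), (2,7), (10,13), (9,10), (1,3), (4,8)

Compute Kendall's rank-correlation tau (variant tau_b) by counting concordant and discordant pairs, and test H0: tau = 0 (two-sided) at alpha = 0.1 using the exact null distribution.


Step 1: Enumerate the 15 unordered pairs (i,j) with i<j and classify each by sign(x_j-x_i) * sign(y_j-y_i).
  (1,2):dx=-1,dy=+3->D; (1,3):dx=+7,dy=+9->C; (1,4):dx=+6,dy=+6->C; (1,5):dx=-2,dy=-1->C
  (1,6):dx=+1,dy=+4->C; (2,3):dx=+8,dy=+6->C; (2,4):dx=+7,dy=+3->C; (2,5):dx=-1,dy=-4->C
  (2,6):dx=+2,dy=+1->C; (3,4):dx=-1,dy=-3->C; (3,5):dx=-9,dy=-10->C; (3,6):dx=-6,dy=-5->C
  (4,5):dx=-8,dy=-7->C; (4,6):dx=-5,dy=-2->C; (5,6):dx=+3,dy=+5->C
Step 2: C = 14, D = 1, total pairs = 15.
Step 3: tau = (C - D)/(n(n-1)/2) = (14 - 1)/15 = 0.866667.
Step 4: Exact two-sided p-value (enumerate n! = 720 permutations of y under H0): p = 0.016667.
Step 5: alpha = 0.1. reject H0.

tau_b = 0.8667 (C=14, D=1), p = 0.016667, reject H0.


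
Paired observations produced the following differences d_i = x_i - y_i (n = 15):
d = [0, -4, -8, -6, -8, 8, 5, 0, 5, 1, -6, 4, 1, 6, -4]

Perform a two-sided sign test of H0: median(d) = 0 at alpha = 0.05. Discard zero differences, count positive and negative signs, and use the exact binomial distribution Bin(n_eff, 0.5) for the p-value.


Step 1: Discard zero differences. Original n = 15; n_eff = number of nonzero differences = 13.
Nonzero differences (with sign): -4, -8, -6, -8, +8, +5, +5, +1, -6, +4, +1, +6, -4
Step 2: Count signs: positive = 7, negative = 6.
Step 3: Under H0: P(positive) = 0.5, so the number of positives S ~ Bin(13, 0.5).
Step 4: Two-sided exact p-value = sum of Bin(13,0.5) probabilities at or below the observed probability = 1.000000.
Step 5: alpha = 0.05. fail to reject H0.

n_eff = 13, pos = 7, neg = 6, p = 1.000000, fail to reject H0.


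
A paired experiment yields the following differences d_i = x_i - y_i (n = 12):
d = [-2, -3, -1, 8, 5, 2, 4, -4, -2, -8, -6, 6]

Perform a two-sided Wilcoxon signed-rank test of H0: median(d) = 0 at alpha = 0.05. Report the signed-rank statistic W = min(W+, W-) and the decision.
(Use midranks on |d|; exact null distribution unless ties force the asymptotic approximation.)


Step 1: Drop any zero differences (none here) and take |d_i|.
|d| = [2, 3, 1, 8, 5, 2, 4, 4, 2, 8, 6, 6]
Step 2: Midrank |d_i| (ties get averaged ranks).
ranks: |2|->3, |3|->5, |1|->1, |8|->11.5, |5|->8, |2|->3, |4|->6.5, |4|->6.5, |2|->3, |8|->11.5, |6|->9.5, |6|->9.5
Step 3: Attach original signs; sum ranks with positive sign and with negative sign.
W+ = 11.5 + 8 + 3 + 6.5 + 9.5 = 38.5
W- = 3 + 5 + 1 + 6.5 + 3 + 11.5 + 9.5 = 39.5
(Check: W+ + W- = 78 should equal n(n+1)/2 = 78.)
Step 4: Test statistic W = min(W+, W-) = 38.5.
Step 5: Ties in |d|, so use the tie-corrected normal approximation.
        E[W] = n(n+1)/4 = 12*13/4 = 39.
        Tie groups: |d|=2 (t=3), |d|=4 (t=2), |d|=6 (t=2), |d|=8 (t=2); sum(t^3 - t) = 42.
        Var[W] = n(n+1)(2n+1)/24 - sum(t^3-t)/48 = 3900/24 - 42/48 = 161.625.
        z = (W - E[W]) / sqrt(Var[W]) = (38.5 - 39) / 12.7132 = -0.0393.
        Two-sided p = 2*Phi(z) = 0.968628.
Step 6: alpha = 0.05. fail to reject H0.

W+ = 38.5, W- = 39.5, W = min = 38.5, p = 0.968628, fail to reject H0.


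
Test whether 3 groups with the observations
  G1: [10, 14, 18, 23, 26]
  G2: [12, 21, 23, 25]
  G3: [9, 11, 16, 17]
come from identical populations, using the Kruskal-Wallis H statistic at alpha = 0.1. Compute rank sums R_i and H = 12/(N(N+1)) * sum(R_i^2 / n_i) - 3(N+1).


Step 1: Combine all N = 13 observations and assign midranks.
sorted (value, group, rank): (9,G3,1), (10,G1,2), (11,G3,3), (12,G2,4), (14,G1,5), (16,G3,6), (17,G3,7), (18,G1,8), (21,G2,9), (23,G1,10.5), (23,G2,10.5), (25,G2,12), (26,G1,13)
Step 2: Sum ranks within each group.
R_1 = 38.5 (n_1 = 5)
R_2 = 35.5 (n_2 = 4)
R_3 = 17 (n_3 = 4)
Step 3: H = 12/(N(N+1)) * sum(R_i^2/n_i) - 3(N+1)
     = 12/(13*14) * (38.5^2/5 + 35.5^2/4 + 17^2/4) - 3*14
     = 0.065934 * 683.763 - 42
     = 3.083242.
Step 4: Ties present; correction factor C = 1 - 6/(13^3 - 13) = 0.997253. Corrected H = 3.083242 / 0.997253 = 3.091736.
Step 5: Under H0, H ~ chi^2(2); p-value = 0.213127.
Step 6: alpha = 0.1. fail to reject H0.

H = 3.0917, df = 2, p = 0.213127, fail to reject H0.


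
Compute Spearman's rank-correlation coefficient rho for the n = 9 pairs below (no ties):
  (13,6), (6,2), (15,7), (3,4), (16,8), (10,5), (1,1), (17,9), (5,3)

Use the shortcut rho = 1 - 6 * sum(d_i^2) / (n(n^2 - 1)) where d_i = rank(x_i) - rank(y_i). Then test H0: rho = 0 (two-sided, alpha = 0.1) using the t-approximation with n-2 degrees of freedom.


Step 1: Rank x and y separately (midranks; no ties here).
rank(x): 13->6, 6->4, 15->7, 3->2, 16->8, 10->5, 1->1, 17->9, 5->3
rank(y): 6->6, 2->2, 7->7, 4->4, 8->8, 5->5, 1->1, 9->9, 3->3
Step 2: d_i = R_x(i) - R_y(i); compute d_i^2.
  (6-6)^2=0, (4-2)^2=4, (7-7)^2=0, (2-4)^2=4, (8-8)^2=0, (5-5)^2=0, (1-1)^2=0, (9-9)^2=0, (3-3)^2=0
sum(d^2) = 8.
Step 3: rho = 1 - 6*8 / (9*(9^2 - 1)) = 1 - 48/720 = 0.933333.
Step 4: Under H0, t = rho * sqrt((n-2)/(1-rho^2)) = 6.8783 ~ t(7).
Step 5: Two-sided p-value from the t-distribution with 7 df = 0.000236.
Step 6: alpha = 0.1. reject H0.

rho = 0.9333, p = 0.000236, reject H0 at alpha = 0.1.


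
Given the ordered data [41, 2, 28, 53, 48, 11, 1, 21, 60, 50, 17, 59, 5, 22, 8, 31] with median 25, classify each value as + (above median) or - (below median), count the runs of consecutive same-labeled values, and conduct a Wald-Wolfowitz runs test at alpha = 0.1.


Step 1: Compute median = 25; label A = above, B = below.
Labels in order: ABAAABBBAABABBBA  (n_A = 8, n_B = 8)
Step 2: Count runs R = 9.
Step 3: Under H0 (random ordering), E[R] = 2*n_A*n_B/(n_A+n_B) + 1 = 2*8*8/16 + 1 = 9.0000.
        Var[R] = 2*n_A*n_B*(2*n_A*n_B - n_A - n_B) / ((n_A+n_B)^2 * (n_A+n_B-1)) = 14336/3840 = 3.7333.
        SD[R] = 1.9322.
Step 4: R = E[R], so z = 0 with no continuity correction.
Step 5: Two-sided p-value via normal approximation = 2*(1 - Phi(|z|)) = 1.000000.
Step 6: alpha = 0.1. fail to reject H0.

R = 9, z = 0.0000, p = 1.000000, fail to reject H0.


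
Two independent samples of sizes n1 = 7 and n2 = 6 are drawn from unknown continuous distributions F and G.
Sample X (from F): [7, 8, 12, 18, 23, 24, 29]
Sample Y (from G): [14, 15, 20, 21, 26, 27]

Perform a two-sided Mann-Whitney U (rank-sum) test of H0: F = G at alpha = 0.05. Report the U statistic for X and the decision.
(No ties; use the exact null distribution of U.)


Step 1: Combine and sort all 13 observations; assign midranks.
sorted (value, group): (7,X), (8,X), (12,X), (14,Y), (15,Y), (18,X), (20,Y), (21,Y), (23,X), (24,X), (26,Y), (27,Y), (29,X)
ranks: 7->1, 8->2, 12->3, 14->4, 15->5, 18->6, 20->7, 21->8, 23->9, 24->10, 26->11, 27->12, 29->13
Step 2: Rank sum for X: R1 = 1 + 2 + 3 + 6 + 9 + 10 + 13 = 44.
Step 3: U_X = R1 - n1(n1+1)/2 = 44 - 7*8/2 = 44 - 28 = 16.
       U_Y = n1*n2 - U_X = 42 - 16 = 26.
Step 4: No ties, so the exact null distribution of U (based on enumerating the C(13,7) = 1716 equally likely rank assignments) gives the two-sided p-value.
Step 5: p-value = 0.533800; compare to alpha = 0.05. fail to reject H0.

U_X = 16, p = 0.533800, fail to reject H0 at alpha = 0.05.


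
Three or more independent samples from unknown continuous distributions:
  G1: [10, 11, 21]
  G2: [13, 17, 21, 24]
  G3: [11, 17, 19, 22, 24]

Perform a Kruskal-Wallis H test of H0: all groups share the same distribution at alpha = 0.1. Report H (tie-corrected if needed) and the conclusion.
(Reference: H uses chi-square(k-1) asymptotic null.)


Step 1: Combine all N = 12 observations and assign midranks.
sorted (value, group, rank): (10,G1,1), (11,G1,2.5), (11,G3,2.5), (13,G2,4), (17,G2,5.5), (17,G3,5.5), (19,G3,7), (21,G1,8.5), (21,G2,8.5), (22,G3,10), (24,G2,11.5), (24,G3,11.5)
Step 2: Sum ranks within each group.
R_1 = 12 (n_1 = 3)
R_2 = 29.5 (n_2 = 4)
R_3 = 36.5 (n_3 = 5)
Step 3: H = 12/(N(N+1)) * sum(R_i^2/n_i) - 3(N+1)
     = 12/(12*13) * (12^2/3 + 29.5^2/4 + 36.5^2/5) - 3*13
     = 0.076923 * 532.013 - 39
     = 1.924038.
Step 4: Ties present; correction factor C = 1 - 24/(12^3 - 12) = 0.986014. Corrected H = 1.924038 / 0.986014 = 1.951330.
Step 5: Under H0, H ~ chi^2(2); p-value = 0.376942.
Step 6: alpha = 0.1. fail to reject H0.

H = 1.9513, df = 2, p = 0.376942, fail to reject H0.


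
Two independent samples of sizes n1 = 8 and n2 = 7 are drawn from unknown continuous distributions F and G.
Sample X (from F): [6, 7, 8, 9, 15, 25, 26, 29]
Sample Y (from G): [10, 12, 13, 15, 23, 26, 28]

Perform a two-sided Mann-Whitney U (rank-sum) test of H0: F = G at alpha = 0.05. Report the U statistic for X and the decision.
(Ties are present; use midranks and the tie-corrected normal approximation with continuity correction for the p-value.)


Step 1: Combine and sort all 15 observations; assign midranks.
sorted (value, group): (6,X), (7,X), (8,X), (9,X), (10,Y), (12,Y), (13,Y), (15,X), (15,Y), (23,Y), (25,X), (26,X), (26,Y), (28,Y), (29,X)
ranks: 6->1, 7->2, 8->3, 9->4, 10->5, 12->6, 13->7, 15->8.5, 15->8.5, 23->10, 25->11, 26->12.5, 26->12.5, 28->14, 29->15
Step 2: Rank sum for X: R1 = 1 + 2 + 3 + 4 + 8.5 + 11 + 12.5 + 15 = 57.
Step 3: U_X = R1 - n1(n1+1)/2 = 57 - 8*9/2 = 57 - 36 = 21.
       U_Y = n1*n2 - U_X = 56 - 21 = 35.
Step 4: Ties are present, so use the tie-corrected normal approximation (with continuity correction) for the p-value.
Step 5: p-value = 0.451104; compare to alpha = 0.05. fail to reject H0.

U_X = 21, p = 0.451104, fail to reject H0 at alpha = 0.05.


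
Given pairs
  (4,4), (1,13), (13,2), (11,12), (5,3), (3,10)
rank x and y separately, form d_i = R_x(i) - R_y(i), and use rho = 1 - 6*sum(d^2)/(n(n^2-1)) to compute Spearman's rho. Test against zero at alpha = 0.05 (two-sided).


Step 1: Rank x and y separately (midranks; no ties here).
rank(x): 4->3, 1->1, 13->6, 11->5, 5->4, 3->2
rank(y): 4->3, 13->6, 2->1, 12->5, 3->2, 10->4
Step 2: d_i = R_x(i) - R_y(i); compute d_i^2.
  (3-3)^2=0, (1-6)^2=25, (6-1)^2=25, (5-5)^2=0, (4-2)^2=4, (2-4)^2=4
sum(d^2) = 58.
Step 3: rho = 1 - 6*58 / (6*(6^2 - 1)) = 1 - 348/210 = -0.657143.
Step 4: Under H0, t = rho * sqrt((n-2)/(1-rho^2)) = -1.7436 ~ t(4).
Step 5: Two-sided p-value from the t-distribution with 4 df = 0.156175.
Step 6: alpha = 0.05. fail to reject H0.

rho = -0.6571, p = 0.156175, fail to reject H0 at alpha = 0.05.


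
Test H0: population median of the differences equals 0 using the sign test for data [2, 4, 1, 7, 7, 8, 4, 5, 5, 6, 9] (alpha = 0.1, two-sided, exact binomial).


Step 1: Discard zero differences. Original n = 11; n_eff = number of nonzero differences = 11.
Nonzero differences (with sign): +2, +4, +1, +7, +7, +8, +4, +5, +5, +6, +9
Step 2: Count signs: positive = 11, negative = 0.
Step 3: Under H0: P(positive) = 0.5, so the number of positives S ~ Bin(11, 0.5).
Step 4: Two-sided exact p-value = sum of Bin(11,0.5) probabilities at or below the observed probability = 0.000977.
Step 5: alpha = 0.1. reject H0.

n_eff = 11, pos = 11, neg = 0, p = 0.000977, reject H0.


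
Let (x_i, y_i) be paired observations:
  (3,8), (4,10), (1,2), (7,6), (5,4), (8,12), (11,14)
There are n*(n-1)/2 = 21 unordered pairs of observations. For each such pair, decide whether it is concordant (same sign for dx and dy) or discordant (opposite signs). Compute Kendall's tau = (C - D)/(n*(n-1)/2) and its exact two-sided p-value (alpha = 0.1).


Step 1: Enumerate the 21 unordered pairs (i,j) with i<j and classify each by sign(x_j-x_i) * sign(y_j-y_i).
  (1,2):dx=+1,dy=+2->C; (1,3):dx=-2,dy=-6->C; (1,4):dx=+4,dy=-2->D; (1,5):dx=+2,dy=-4->D
  (1,6):dx=+5,dy=+4->C; (1,7):dx=+8,dy=+6->C; (2,3):dx=-3,dy=-8->C; (2,4):dx=+3,dy=-4->D
  (2,5):dx=+1,dy=-6->D; (2,6):dx=+4,dy=+2->C; (2,7):dx=+7,dy=+4->C; (3,4):dx=+6,dy=+4->C
  (3,5):dx=+4,dy=+2->C; (3,6):dx=+7,dy=+10->C; (3,7):dx=+10,dy=+12->C; (4,5):dx=-2,dy=-2->C
  (4,6):dx=+1,dy=+6->C; (4,7):dx=+4,dy=+8->C; (5,6):dx=+3,dy=+8->C; (5,7):dx=+6,dy=+10->C
  (6,7):dx=+3,dy=+2->C
Step 2: C = 17, D = 4, total pairs = 21.
Step 3: tau = (C - D)/(n(n-1)/2) = (17 - 4)/21 = 0.619048.
Step 4: Exact two-sided p-value (enumerate n! = 5040 permutations of y under H0): p = 0.069048.
Step 5: alpha = 0.1. reject H0.

tau_b = 0.6190 (C=17, D=4), p = 0.069048, reject H0.


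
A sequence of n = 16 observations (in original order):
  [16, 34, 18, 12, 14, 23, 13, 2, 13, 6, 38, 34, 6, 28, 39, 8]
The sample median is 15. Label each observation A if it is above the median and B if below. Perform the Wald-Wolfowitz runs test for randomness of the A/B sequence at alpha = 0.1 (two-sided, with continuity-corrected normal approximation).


Step 1: Compute median = 15; label A = above, B = below.
Labels in order: AAABBABBBBAABAAB  (n_A = 8, n_B = 8)
Step 2: Count runs R = 8.
Step 3: Under H0 (random ordering), E[R] = 2*n_A*n_B/(n_A+n_B) + 1 = 2*8*8/16 + 1 = 9.0000.
        Var[R] = 2*n_A*n_B*(2*n_A*n_B - n_A - n_B) / ((n_A+n_B)^2 * (n_A+n_B-1)) = 14336/3840 = 3.7333.
        SD[R] = 1.9322.
Step 4: Continuity-corrected z = (R + 0.5 - E[R]) / SD[R] = (8 + 0.5 - 9.0000) / 1.9322 = -0.2588.
Step 5: Two-sided p-value via normal approximation = 2*(1 - Phi(|z|)) = 0.795809.
Step 6: alpha = 0.1. fail to reject H0.

R = 8, z = -0.2588, p = 0.795809, fail to reject H0.


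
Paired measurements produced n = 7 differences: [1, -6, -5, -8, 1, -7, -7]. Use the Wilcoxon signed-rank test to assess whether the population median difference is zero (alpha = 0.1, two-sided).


Step 1: Drop any zero differences (none here) and take |d_i|.
|d| = [1, 6, 5, 8, 1, 7, 7]
Step 2: Midrank |d_i| (ties get averaged ranks).
ranks: |1|->1.5, |6|->4, |5|->3, |8|->7, |1|->1.5, |7|->5.5, |7|->5.5
Step 3: Attach original signs; sum ranks with positive sign and with negative sign.
W+ = 1.5 + 1.5 = 3
W- = 4 + 3 + 7 + 5.5 + 5.5 = 25
(Check: W+ + W- = 28 should equal n(n+1)/2 = 28.)
Step 4: Test statistic W = min(W+, W-) = 3.
Step 5: Ties in |d|, so use the tie-corrected normal approximation.
        E[W] = n(n+1)/4 = 7*8/4 = 14.
        Tie groups: |d|=1 (t=2), |d|=7 (t=2); sum(t^3 - t) = 12.
        Var[W] = n(n+1)(2n+1)/24 - sum(t^3-t)/48 = 840/24 - 12/48 = 34.75.
        z = (W - E[W]) / sqrt(Var[W]) = (3 - 14) / 5.8949 = -1.8660.
        Two-sided p = 2*Phi(z) = 0.062039.
Step 6: alpha = 0.1. reject H0.

W+ = 3, W- = 25, W = min = 3, p = 0.062039, reject H0.


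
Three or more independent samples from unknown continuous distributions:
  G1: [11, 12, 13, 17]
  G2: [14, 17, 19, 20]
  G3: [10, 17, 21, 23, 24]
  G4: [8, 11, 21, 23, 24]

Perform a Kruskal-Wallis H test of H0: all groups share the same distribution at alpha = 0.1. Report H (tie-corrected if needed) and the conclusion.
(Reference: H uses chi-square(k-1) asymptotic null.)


Step 1: Combine all N = 18 observations and assign midranks.
sorted (value, group, rank): (8,G4,1), (10,G3,2), (11,G1,3.5), (11,G4,3.5), (12,G1,5), (13,G1,6), (14,G2,7), (17,G1,9), (17,G2,9), (17,G3,9), (19,G2,11), (20,G2,12), (21,G3,13.5), (21,G4,13.5), (23,G3,15.5), (23,G4,15.5), (24,G3,17.5), (24,G4,17.5)
Step 2: Sum ranks within each group.
R_1 = 23.5 (n_1 = 4)
R_2 = 39 (n_2 = 4)
R_3 = 57.5 (n_3 = 5)
R_4 = 51 (n_4 = 5)
Step 3: H = 12/(N(N+1)) * sum(R_i^2/n_i) - 3(N+1)
     = 12/(18*19) * (23.5^2/4 + 39^2/4 + 57.5^2/5 + 51^2/5) - 3*19
     = 0.035088 * 1699.76 - 57
     = 2.640789.
Step 4: Ties present; correction factor C = 1 - 48/(18^3 - 18) = 0.991744. Corrected H = 2.640789 / 0.991744 = 2.662773.
Step 5: Under H0, H ~ chi^2(3); p-value = 0.446591.
Step 6: alpha = 0.1. fail to reject H0.

H = 2.6628, df = 3, p = 0.446591, fail to reject H0.


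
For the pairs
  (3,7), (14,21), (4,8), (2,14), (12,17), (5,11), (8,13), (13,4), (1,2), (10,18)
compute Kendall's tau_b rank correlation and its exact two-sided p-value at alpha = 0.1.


Step 1: Enumerate the 45 unordered pairs (i,j) with i<j and classify each by sign(x_j-x_i) * sign(y_j-y_i).
  (1,2):dx=+11,dy=+14->C; (1,3):dx=+1,dy=+1->C; (1,4):dx=-1,dy=+7->D; (1,5):dx=+9,dy=+10->C
  (1,6):dx=+2,dy=+4->C; (1,7):dx=+5,dy=+6->C; (1,8):dx=+10,dy=-3->D; (1,9):dx=-2,dy=-5->C
  (1,10):dx=+7,dy=+11->C; (2,3):dx=-10,dy=-13->C; (2,4):dx=-12,dy=-7->C; (2,5):dx=-2,dy=-4->C
  (2,6):dx=-9,dy=-10->C; (2,7):dx=-6,dy=-8->C; (2,8):dx=-1,dy=-17->C; (2,9):dx=-13,dy=-19->C
  (2,10):dx=-4,dy=-3->C; (3,4):dx=-2,dy=+6->D; (3,5):dx=+8,dy=+9->C; (3,6):dx=+1,dy=+3->C
  (3,7):dx=+4,dy=+5->C; (3,8):dx=+9,dy=-4->D; (3,9):dx=-3,dy=-6->C; (3,10):dx=+6,dy=+10->C
  (4,5):dx=+10,dy=+3->C; (4,6):dx=+3,dy=-3->D; (4,7):dx=+6,dy=-1->D; (4,8):dx=+11,dy=-10->D
  (4,9):dx=-1,dy=-12->C; (4,10):dx=+8,dy=+4->C; (5,6):dx=-7,dy=-6->C; (5,7):dx=-4,dy=-4->C
  (5,8):dx=+1,dy=-13->D; (5,9):dx=-11,dy=-15->C; (5,10):dx=-2,dy=+1->D; (6,7):dx=+3,dy=+2->C
  (6,8):dx=+8,dy=-7->D; (6,9):dx=-4,dy=-9->C; (6,10):dx=+5,dy=+7->C; (7,8):dx=+5,dy=-9->D
  (7,9):dx=-7,dy=-11->C; (7,10):dx=+2,dy=+5->C; (8,9):dx=-12,dy=-2->C; (8,10):dx=-3,dy=+14->D
  (9,10):dx=+9,dy=+16->C
Step 2: C = 33, D = 12, total pairs = 45.
Step 3: tau = (C - D)/(n(n-1)/2) = (33 - 12)/45 = 0.466667.
Step 4: Exact two-sided p-value (enumerate n! = 3628800 permutations of y under H0): p = 0.072550.
Step 5: alpha = 0.1. reject H0.

tau_b = 0.4667 (C=33, D=12), p = 0.072550, reject H0.


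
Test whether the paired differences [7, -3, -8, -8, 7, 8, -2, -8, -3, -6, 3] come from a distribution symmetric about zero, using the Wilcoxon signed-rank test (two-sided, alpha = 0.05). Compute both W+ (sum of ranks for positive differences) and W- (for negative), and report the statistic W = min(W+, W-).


Step 1: Drop any zero differences (none here) and take |d_i|.
|d| = [7, 3, 8, 8, 7, 8, 2, 8, 3, 6, 3]
Step 2: Midrank |d_i| (ties get averaged ranks).
ranks: |7|->6.5, |3|->3, |8|->9.5, |8|->9.5, |7|->6.5, |8|->9.5, |2|->1, |8|->9.5, |3|->3, |6|->5, |3|->3
Step 3: Attach original signs; sum ranks with positive sign and with negative sign.
W+ = 6.5 + 6.5 + 9.5 + 3 = 25.5
W- = 3 + 9.5 + 9.5 + 1 + 9.5 + 3 + 5 = 40.5
(Check: W+ + W- = 66 should equal n(n+1)/2 = 66.)
Step 4: Test statistic W = min(W+, W-) = 25.5.
Step 5: Ties in |d|, so use the tie-corrected normal approximation.
        E[W] = n(n+1)/4 = 11*12/4 = 33.
        Tie groups: |d|=3 (t=3), |d|=7 (t=2), |d|=8 (t=4); sum(t^3 - t) = 90.
        Var[W] = n(n+1)(2n+1)/24 - sum(t^3-t)/48 = 3036/24 - 90/48 = 124.625.
        z = (W - E[W]) / sqrt(Var[W]) = (25.5 - 33) / 11.1636 = -0.6718.
        Two-sided p = 2*Phi(z) = 0.501693.
Step 6: alpha = 0.05. fail to reject H0.

W+ = 25.5, W- = 40.5, W = min = 25.5, p = 0.501693, fail to reject H0.


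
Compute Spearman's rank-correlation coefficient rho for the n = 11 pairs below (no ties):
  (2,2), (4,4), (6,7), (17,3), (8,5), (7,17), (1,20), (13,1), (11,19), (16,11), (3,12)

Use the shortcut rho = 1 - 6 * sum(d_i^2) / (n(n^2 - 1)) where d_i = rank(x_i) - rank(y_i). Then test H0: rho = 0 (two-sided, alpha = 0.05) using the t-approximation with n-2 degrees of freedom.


Step 1: Rank x and y separately (midranks; no ties here).
rank(x): 2->2, 4->4, 6->5, 17->11, 8->7, 7->6, 1->1, 13->9, 11->8, 16->10, 3->3
rank(y): 2->2, 4->4, 7->6, 3->3, 5->5, 17->9, 20->11, 1->1, 19->10, 11->7, 12->8
Step 2: d_i = R_x(i) - R_y(i); compute d_i^2.
  (2-2)^2=0, (4-4)^2=0, (5-6)^2=1, (11-3)^2=64, (7-5)^2=4, (6-9)^2=9, (1-11)^2=100, (9-1)^2=64, (8-10)^2=4, (10-7)^2=9, (3-8)^2=25
sum(d^2) = 280.
Step 3: rho = 1 - 6*280 / (11*(11^2 - 1)) = 1 - 1680/1320 = -0.272727.
Step 4: Under H0, t = rho * sqrt((n-2)/(1-rho^2)) = -0.8504 ~ t(9).
Step 5: Two-sided p-value from the t-distribution with 9 df = 0.417141.
Step 6: alpha = 0.05. fail to reject H0.

rho = -0.2727, p = 0.417141, fail to reject H0 at alpha = 0.05.


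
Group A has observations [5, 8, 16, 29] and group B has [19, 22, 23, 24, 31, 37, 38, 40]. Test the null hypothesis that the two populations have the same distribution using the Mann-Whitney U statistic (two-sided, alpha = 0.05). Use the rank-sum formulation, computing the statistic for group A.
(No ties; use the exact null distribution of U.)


Step 1: Combine and sort all 12 observations; assign midranks.
sorted (value, group): (5,X), (8,X), (16,X), (19,Y), (22,Y), (23,Y), (24,Y), (29,X), (31,Y), (37,Y), (38,Y), (40,Y)
ranks: 5->1, 8->2, 16->3, 19->4, 22->5, 23->6, 24->7, 29->8, 31->9, 37->10, 38->11, 40->12
Step 2: Rank sum for X: R1 = 1 + 2 + 3 + 8 = 14.
Step 3: U_X = R1 - n1(n1+1)/2 = 14 - 4*5/2 = 14 - 10 = 4.
       U_Y = n1*n2 - U_X = 32 - 4 = 28.
Step 4: No ties, so the exact null distribution of U (based on enumerating the C(12,4) = 495 equally likely rank assignments) gives the two-sided p-value.
Step 5: p-value = 0.048485; compare to alpha = 0.05. reject H0.

U_X = 4, p = 0.048485, reject H0 at alpha = 0.05.


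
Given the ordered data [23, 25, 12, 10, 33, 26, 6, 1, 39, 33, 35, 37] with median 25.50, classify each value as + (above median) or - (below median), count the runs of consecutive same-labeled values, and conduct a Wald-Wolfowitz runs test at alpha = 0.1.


Step 1: Compute median = 25.50; label A = above, B = below.
Labels in order: BBBBAABBAAAA  (n_A = 6, n_B = 6)
Step 2: Count runs R = 4.
Step 3: Under H0 (random ordering), E[R] = 2*n_A*n_B/(n_A+n_B) + 1 = 2*6*6/12 + 1 = 7.0000.
        Var[R] = 2*n_A*n_B*(2*n_A*n_B - n_A - n_B) / ((n_A+n_B)^2 * (n_A+n_B-1)) = 4320/1584 = 2.7273.
        SD[R] = 1.6514.
Step 4: Continuity-corrected z = (R + 0.5 - E[R]) / SD[R] = (4 + 0.5 - 7.0000) / 1.6514 = -1.5138.
Step 5: Two-sided p-value via normal approximation = 2*(1 - Phi(|z|)) = 0.130070.
Step 6: alpha = 0.1. fail to reject H0.

R = 4, z = -1.5138, p = 0.130070, fail to reject H0.


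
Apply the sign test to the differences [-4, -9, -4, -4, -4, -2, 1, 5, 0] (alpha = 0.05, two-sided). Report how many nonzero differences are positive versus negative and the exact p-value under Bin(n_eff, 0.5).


Step 1: Discard zero differences. Original n = 9; n_eff = number of nonzero differences = 8.
Nonzero differences (with sign): -4, -9, -4, -4, -4, -2, +1, +5
Step 2: Count signs: positive = 2, negative = 6.
Step 3: Under H0: P(positive) = 0.5, so the number of positives S ~ Bin(8, 0.5).
Step 4: Two-sided exact p-value = sum of Bin(8,0.5) probabilities at or below the observed probability = 0.289062.
Step 5: alpha = 0.05. fail to reject H0.

n_eff = 8, pos = 2, neg = 6, p = 0.289062, fail to reject H0.


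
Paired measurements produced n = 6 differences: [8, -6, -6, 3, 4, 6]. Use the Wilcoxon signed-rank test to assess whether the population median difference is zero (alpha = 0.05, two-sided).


Step 1: Drop any zero differences (none here) and take |d_i|.
|d| = [8, 6, 6, 3, 4, 6]
Step 2: Midrank |d_i| (ties get averaged ranks).
ranks: |8|->6, |6|->4, |6|->4, |3|->1, |4|->2, |6|->4
Step 3: Attach original signs; sum ranks with positive sign and with negative sign.
W+ = 6 + 1 + 2 + 4 = 13
W- = 4 + 4 = 8
(Check: W+ + W- = 21 should equal n(n+1)/2 = 21.)
Step 4: Test statistic W = min(W+, W-) = 8.
Step 5: Ties in |d|, so use the tie-corrected normal approximation.
        E[W] = n(n+1)/4 = 6*7/4 = 10.5.
        Tie groups: |d|=6 (t=3); sum(t^3 - t) = 24.
        Var[W] = n(n+1)(2n+1)/24 - sum(t^3-t)/48 = 546/24 - 24/48 = 22.25.
        z = (W - E[W]) / sqrt(Var[W]) = (8 - 10.5) / 4.7170 = -0.5300.
        Two-sided p = 2*Phi(z) = 0.596113.
Step 6: alpha = 0.05. fail to reject H0.

W+ = 13, W- = 8, W = min = 8, p = 0.596113, fail to reject H0.


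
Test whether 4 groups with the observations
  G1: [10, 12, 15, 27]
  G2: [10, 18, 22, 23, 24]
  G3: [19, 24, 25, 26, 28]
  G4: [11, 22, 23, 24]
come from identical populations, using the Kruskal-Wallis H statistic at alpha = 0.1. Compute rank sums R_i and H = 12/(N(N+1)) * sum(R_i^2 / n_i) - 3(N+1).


Step 1: Combine all N = 18 observations and assign midranks.
sorted (value, group, rank): (10,G1,1.5), (10,G2,1.5), (11,G4,3), (12,G1,4), (15,G1,5), (18,G2,6), (19,G3,7), (22,G2,8.5), (22,G4,8.5), (23,G2,10.5), (23,G4,10.5), (24,G2,13), (24,G3,13), (24,G4,13), (25,G3,15), (26,G3,16), (27,G1,17), (28,G3,18)
Step 2: Sum ranks within each group.
R_1 = 27.5 (n_1 = 4)
R_2 = 39.5 (n_2 = 5)
R_3 = 69 (n_3 = 5)
R_4 = 35 (n_4 = 4)
Step 3: H = 12/(N(N+1)) * sum(R_i^2/n_i) - 3(N+1)
     = 12/(18*19) * (27.5^2/4 + 39.5^2/5 + 69^2/5 + 35^2/4) - 3*19
     = 0.035088 * 1759.56 - 57
     = 4.739035.
Step 4: Ties present; correction factor C = 1 - 42/(18^3 - 18) = 0.992776. Corrected H = 4.739035 / 0.992776 = 4.773519.
Step 5: Under H0, H ~ chi^2(3); p-value = 0.189153.
Step 6: alpha = 0.1. fail to reject H0.

H = 4.7735, df = 3, p = 0.189153, fail to reject H0.


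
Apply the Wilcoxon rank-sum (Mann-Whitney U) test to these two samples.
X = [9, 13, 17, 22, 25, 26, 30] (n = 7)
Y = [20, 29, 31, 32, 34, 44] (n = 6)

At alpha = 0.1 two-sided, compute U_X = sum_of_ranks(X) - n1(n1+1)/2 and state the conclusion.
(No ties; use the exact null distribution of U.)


Step 1: Combine and sort all 13 observations; assign midranks.
sorted (value, group): (9,X), (13,X), (17,X), (20,Y), (22,X), (25,X), (26,X), (29,Y), (30,X), (31,Y), (32,Y), (34,Y), (44,Y)
ranks: 9->1, 13->2, 17->3, 20->4, 22->5, 25->6, 26->7, 29->8, 30->9, 31->10, 32->11, 34->12, 44->13
Step 2: Rank sum for X: R1 = 1 + 2 + 3 + 5 + 6 + 7 + 9 = 33.
Step 3: U_X = R1 - n1(n1+1)/2 = 33 - 7*8/2 = 33 - 28 = 5.
       U_Y = n1*n2 - U_X = 42 - 5 = 37.
Step 4: No ties, so the exact null distribution of U (based on enumerating the C(13,7) = 1716 equally likely rank assignments) gives the two-sided p-value.
Step 5: p-value = 0.022145; compare to alpha = 0.1. reject H0.

U_X = 5, p = 0.022145, reject H0 at alpha = 0.1.


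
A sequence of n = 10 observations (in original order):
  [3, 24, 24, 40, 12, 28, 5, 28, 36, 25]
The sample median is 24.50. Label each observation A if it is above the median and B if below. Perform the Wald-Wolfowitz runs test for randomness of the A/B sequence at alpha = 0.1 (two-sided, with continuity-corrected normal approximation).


Step 1: Compute median = 24.50; label A = above, B = below.
Labels in order: BBBABABAAA  (n_A = 5, n_B = 5)
Step 2: Count runs R = 6.
Step 3: Under H0 (random ordering), E[R] = 2*n_A*n_B/(n_A+n_B) + 1 = 2*5*5/10 + 1 = 6.0000.
        Var[R] = 2*n_A*n_B*(2*n_A*n_B - n_A - n_B) / ((n_A+n_B)^2 * (n_A+n_B-1)) = 2000/900 = 2.2222.
        SD[R] = 1.4907.
Step 4: R = E[R], so z = 0 with no continuity correction.
Step 5: Two-sided p-value via normal approximation = 2*(1 - Phi(|z|)) = 1.000000.
Step 6: alpha = 0.1. fail to reject H0.

R = 6, z = 0.0000, p = 1.000000, fail to reject H0.


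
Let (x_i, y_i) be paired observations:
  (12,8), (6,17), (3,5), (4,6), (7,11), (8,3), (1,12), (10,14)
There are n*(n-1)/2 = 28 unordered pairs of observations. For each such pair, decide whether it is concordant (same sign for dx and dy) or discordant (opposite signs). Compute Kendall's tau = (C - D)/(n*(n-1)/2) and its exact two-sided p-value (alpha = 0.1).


Step 1: Enumerate the 28 unordered pairs (i,j) with i<j and classify each by sign(x_j-x_i) * sign(y_j-y_i).
  (1,2):dx=-6,dy=+9->D; (1,3):dx=-9,dy=-3->C; (1,4):dx=-8,dy=-2->C; (1,5):dx=-5,dy=+3->D
  (1,6):dx=-4,dy=-5->C; (1,7):dx=-11,dy=+4->D; (1,8):dx=-2,dy=+6->D; (2,3):dx=-3,dy=-12->C
  (2,4):dx=-2,dy=-11->C; (2,5):dx=+1,dy=-6->D; (2,6):dx=+2,dy=-14->D; (2,7):dx=-5,dy=-5->C
  (2,8):dx=+4,dy=-3->D; (3,4):dx=+1,dy=+1->C; (3,5):dx=+4,dy=+6->C; (3,6):dx=+5,dy=-2->D
  (3,7):dx=-2,dy=+7->D; (3,8):dx=+7,dy=+9->C; (4,5):dx=+3,dy=+5->C; (4,6):dx=+4,dy=-3->D
  (4,7):dx=-3,dy=+6->D; (4,8):dx=+6,dy=+8->C; (5,6):dx=+1,dy=-8->D; (5,7):dx=-6,dy=+1->D
  (5,8):dx=+3,dy=+3->C; (6,7):dx=-7,dy=+9->D; (6,8):dx=+2,dy=+11->C; (7,8):dx=+9,dy=+2->C
Step 2: C = 14, D = 14, total pairs = 28.
Step 3: tau = (C - D)/(n(n-1)/2) = (14 - 14)/28 = 0.000000.
Step 4: Exact two-sided p-value (enumerate n! = 40320 permutations of y under H0): p = 1.000000.
Step 5: alpha = 0.1. fail to reject H0.

tau_b = 0.0000 (C=14, D=14), p = 1.000000, fail to reject H0.


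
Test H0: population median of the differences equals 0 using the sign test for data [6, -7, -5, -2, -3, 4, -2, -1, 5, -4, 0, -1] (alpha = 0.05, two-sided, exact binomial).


Step 1: Discard zero differences. Original n = 12; n_eff = number of nonzero differences = 11.
Nonzero differences (with sign): +6, -7, -5, -2, -3, +4, -2, -1, +5, -4, -1
Step 2: Count signs: positive = 3, negative = 8.
Step 3: Under H0: P(positive) = 0.5, so the number of positives S ~ Bin(11, 0.5).
Step 4: Two-sided exact p-value = sum of Bin(11,0.5) probabilities at or below the observed probability = 0.226562.
Step 5: alpha = 0.05. fail to reject H0.

n_eff = 11, pos = 3, neg = 8, p = 0.226562, fail to reject H0.
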